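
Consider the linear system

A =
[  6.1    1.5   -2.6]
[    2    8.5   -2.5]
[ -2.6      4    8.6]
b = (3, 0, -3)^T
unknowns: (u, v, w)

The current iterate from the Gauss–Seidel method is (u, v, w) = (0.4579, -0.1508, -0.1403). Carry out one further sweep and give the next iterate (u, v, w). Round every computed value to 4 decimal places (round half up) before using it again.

(0.4691, -0.1516, -0.1365)

One sweep:
  u = (3 - (1.5)·-0.1508 - (-2.6)·-0.1403) / (6.1) = 0.4691
  v = (0 - (2)·0.4691 - (-2.5)·-0.1403) / (8.5) = -0.1516
  w = (-3 - (-2.6)·0.4691 - (4)·-0.1516) / (8.6) = -0.1365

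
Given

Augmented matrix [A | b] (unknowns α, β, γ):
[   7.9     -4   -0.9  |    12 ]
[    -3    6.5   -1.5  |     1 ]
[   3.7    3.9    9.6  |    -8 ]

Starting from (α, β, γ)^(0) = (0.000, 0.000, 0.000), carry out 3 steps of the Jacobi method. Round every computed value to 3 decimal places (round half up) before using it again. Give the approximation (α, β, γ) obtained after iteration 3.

(1.686, 0.505, -1.682)

Iteration 1:
  α = (12 - (-4)·0.000 - (-0.9)·0.000) / (7.9) = 1.519
  β = (1 - (-3)·0.000 - (-1.5)·0.000) / (6.5) = 0.154
  γ = (-8 - (3.7)·0.000 - (3.9)·0.000) / (9.6) = -0.833
Iteration 2:
  α = (12 - (-4)·0.154 - (-0.9)·-0.833) / (7.9) = 1.502
  β = (1 - (-3)·1.519 - (-1.5)·-0.833) / (6.5) = 0.663
  γ = (-8 - (3.7)·1.519 - (3.9)·0.154) / (9.6) = -1.481
Iteration 3:
  α = (12 - (-4)·0.663 - (-0.9)·-1.481) / (7.9) = 1.686
  β = (1 - (-3)·1.502 - (-1.5)·-1.481) / (6.5) = 0.505
  γ = (-8 - (3.7)·1.502 - (3.9)·0.663) / (9.6) = -1.682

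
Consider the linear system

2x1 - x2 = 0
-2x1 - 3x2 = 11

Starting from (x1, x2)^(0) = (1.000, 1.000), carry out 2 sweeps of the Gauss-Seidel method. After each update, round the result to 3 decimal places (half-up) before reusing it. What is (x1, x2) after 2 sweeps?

Iteration 1:
  x1 = (0 - (-1)·1.000) / (2) = 0.500
  x2 = (11 - (-2)·0.500) / (-3) = -4.000
Iteration 2:
  x1 = (0 - (-1)·-4.000) / (2) = -2.000
  x2 = (11 - (-2)·-2.000) / (-3) = -2.333

(-2.000, -2.333)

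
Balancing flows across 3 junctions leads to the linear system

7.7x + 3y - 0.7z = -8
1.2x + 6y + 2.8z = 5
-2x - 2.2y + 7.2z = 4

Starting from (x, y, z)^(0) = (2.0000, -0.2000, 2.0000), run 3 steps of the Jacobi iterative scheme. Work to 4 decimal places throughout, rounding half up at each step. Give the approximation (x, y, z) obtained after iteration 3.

(-1.2165, 0.8961, 0.5001)

Iteration 1:
  x = (-8 - (3)·-0.2000 - (-0.7)·2.0000) / (7.7) = -0.7792
  y = (5 - (1.2)·2.0000 - (2.8)·2.0000) / (6) = -0.5000
  z = (4 - (-2)·2.0000 - (-2.2)·-0.2000) / (7.2) = 1.0500
Iteration 2:
  x = (-8 - (3)·-0.5000 - (-0.7)·1.0500) / (7.7) = -0.7487
  y = (5 - (1.2)·-0.7792 - (2.8)·1.0500) / (6) = 0.4992
  z = (4 - (-2)·-0.7792 - (-2.2)·-0.5000) / (7.2) = 0.1863
Iteration 3:
  x = (-8 - (3)·0.4992 - (-0.7)·0.1863) / (7.7) = -1.2165
  y = (5 - (1.2)·-0.7487 - (2.8)·0.1863) / (6) = 0.8961
  z = (4 - (-2)·-0.7487 - (-2.2)·0.4992) / (7.2) = 0.5001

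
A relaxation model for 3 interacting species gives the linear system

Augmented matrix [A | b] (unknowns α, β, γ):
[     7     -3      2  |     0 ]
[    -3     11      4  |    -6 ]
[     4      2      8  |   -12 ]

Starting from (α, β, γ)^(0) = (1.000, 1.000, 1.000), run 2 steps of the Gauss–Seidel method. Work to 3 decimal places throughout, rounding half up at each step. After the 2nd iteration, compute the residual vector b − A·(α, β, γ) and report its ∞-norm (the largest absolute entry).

Iteration 1:
  α = (0 - (-3)·1.000 - (2)·1.000) / (7) = 0.143
  β = (-6 - (-3)·0.143 - (4)·1.000) / (11) = -0.870
  γ = (-12 - (4)·0.143 - (2)·-0.870) / (8) = -1.354
Iteration 2:
  α = (0 - (-3)·-0.870 - (2)·-1.354) / (7) = 0.014
  β = (-6 - (-3)·0.014 - (4)·-1.354) / (11) = -0.049
  γ = (-12 - (4)·0.014 - (2)·-0.049) / (8) = -1.495
Residual b − A·x = (2.745, 0.561, 0.002); ∞-norm = 2.745

2.745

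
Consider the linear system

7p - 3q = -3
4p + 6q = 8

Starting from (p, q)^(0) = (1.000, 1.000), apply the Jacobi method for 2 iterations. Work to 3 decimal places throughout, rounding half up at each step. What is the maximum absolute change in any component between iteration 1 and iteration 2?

0.666

Iteration 1:
  p = (-3 - (-3)·1.000) / (7) = 0.000
  q = (8 - (4)·1.000) / (6) = 0.667
Iteration 2:
  p = (-3 - (-3)·0.667) / (7) = -0.143
  q = (8 - (4)·0.000) / (6) = 1.333
Change: (-0.143, 0.666) → max |·| = 0.666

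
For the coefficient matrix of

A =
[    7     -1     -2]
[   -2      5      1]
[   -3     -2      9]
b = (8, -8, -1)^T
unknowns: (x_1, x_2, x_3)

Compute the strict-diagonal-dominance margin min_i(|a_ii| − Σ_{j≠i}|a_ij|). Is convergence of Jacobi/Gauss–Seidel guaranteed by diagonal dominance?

row 1: |7| − (1+2) = 4
row 2: |5| − (2+1) = 2
row 3: |9| − (3+2) = 4
minimum over rows = 2 → strictly diagonally dominant (convergence guaranteed)

2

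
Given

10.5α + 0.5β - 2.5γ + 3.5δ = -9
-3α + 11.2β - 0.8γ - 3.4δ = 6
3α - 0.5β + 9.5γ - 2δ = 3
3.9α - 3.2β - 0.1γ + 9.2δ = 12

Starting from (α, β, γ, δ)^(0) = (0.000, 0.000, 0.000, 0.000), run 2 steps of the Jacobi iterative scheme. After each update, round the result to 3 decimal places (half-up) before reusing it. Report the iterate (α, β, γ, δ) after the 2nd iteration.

Iteration 1:
  α = (-9 - (0.5)·0.000 - (-2.5)·0.000 - (3.5)·0.000) / (10.5) = -0.857
  β = (6 - (-3)·0.000 - (-0.8)·0.000 - (-3.4)·0.000) / (11.2) = 0.536
  γ = (3 - (3)·0.000 - (-0.5)·0.000 - (-2)·0.000) / (9.5) = 0.316
  δ = (12 - (3.9)·0.000 - (-3.2)·0.000 - (-0.1)·0.000) / (9.2) = 1.304
Iteration 2:
  α = (-9 - (0.5)·0.536 - (-2.5)·0.316 - (3.5)·1.304) / (10.5) = -1.242
  β = (6 - (-3)·-0.857 - (-0.8)·0.316 - (-3.4)·1.304) / (11.2) = 0.725
  γ = (3 - (3)·-0.857 - (-0.5)·0.536 - (-2)·1.304) / (9.5) = 0.889
  δ = (12 - (3.9)·-0.857 - (-3.2)·0.536 - (-0.1)·0.316) / (9.2) = 1.858

(-1.242, 0.725, 0.889, 1.858)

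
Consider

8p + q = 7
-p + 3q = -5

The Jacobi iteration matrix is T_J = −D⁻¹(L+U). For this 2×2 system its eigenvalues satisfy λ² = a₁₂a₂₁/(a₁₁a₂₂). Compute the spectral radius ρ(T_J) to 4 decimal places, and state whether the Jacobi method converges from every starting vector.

0.2041

a₁₂a₂₁/(a₁₁a₂₂) = (1)·(-1) / ((8)·(3)) = -0.041667
ρ = √|-0.041667| = √0.041667 = 0.2041
ρ < 1, so Jacobi converges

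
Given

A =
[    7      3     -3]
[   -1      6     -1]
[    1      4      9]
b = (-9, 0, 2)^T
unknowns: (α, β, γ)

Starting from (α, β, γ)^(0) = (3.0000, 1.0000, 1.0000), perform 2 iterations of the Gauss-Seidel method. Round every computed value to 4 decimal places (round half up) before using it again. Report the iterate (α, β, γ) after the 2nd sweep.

(-1.0998, -0.1189, 0.3973)

Iteration 1:
  α = (-9 - (3)·1.0000 - (-3)·1.0000) / (7) = -1.2857
  β = (0 - (-1)·-1.2857 - (-1)·1.0000) / (6) = -0.0476
  γ = (2 - (1)·-1.2857 - (4)·-0.0476) / (9) = 0.3862
Iteration 2:
  α = (-9 - (3)·-0.0476 - (-3)·0.3862) / (7) = -1.0998
  β = (0 - (-1)·-1.0998 - (-1)·0.3862) / (6) = -0.1189
  γ = (2 - (1)·-1.0998 - (4)·-0.1189) / (9) = 0.3973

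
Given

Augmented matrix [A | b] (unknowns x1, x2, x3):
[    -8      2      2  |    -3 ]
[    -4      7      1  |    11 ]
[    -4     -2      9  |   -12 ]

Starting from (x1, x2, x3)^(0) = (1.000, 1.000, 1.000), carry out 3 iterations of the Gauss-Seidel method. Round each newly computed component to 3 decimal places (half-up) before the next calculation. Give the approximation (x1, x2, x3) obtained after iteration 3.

(0.752, 2.080, -0.537)

Iteration 1:
  x1 = (-3 - (2)·1.000 - (2)·1.000) / (-8) = 0.875
  x2 = (11 - (-4)·0.875 - (1)·1.000) / (7) = 1.929
  x3 = (-12 - (-4)·0.875 - (-2)·1.929) / (9) = -0.516
Iteration 2:
  x1 = (-3 - (2)·1.929 - (2)·-0.516) / (-8) = 0.728
  x2 = (11 - (-4)·0.728 - (1)·-0.516) / (7) = 2.061
  x3 = (-12 - (-4)·0.728 - (-2)·2.061) / (9) = -0.552
Iteration 3:
  x1 = (-3 - (2)·2.061 - (2)·-0.552) / (-8) = 0.752
  x2 = (11 - (-4)·0.752 - (1)·-0.552) / (7) = 2.080
  x3 = (-12 - (-4)·0.752 - (-2)·2.080) / (9) = -0.537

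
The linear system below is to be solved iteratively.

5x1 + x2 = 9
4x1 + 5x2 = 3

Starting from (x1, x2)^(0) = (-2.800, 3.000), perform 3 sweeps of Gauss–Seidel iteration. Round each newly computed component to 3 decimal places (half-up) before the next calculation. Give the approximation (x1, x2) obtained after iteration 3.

(1.980, -0.984)

Iteration 1:
  x1 = (9 - (1)·3.000) / (5) = 1.200
  x2 = (3 - (4)·1.200) / (5) = -0.360
Iteration 2:
  x1 = (9 - (1)·-0.360) / (5) = 1.872
  x2 = (3 - (4)·1.872) / (5) = -0.898
Iteration 3:
  x1 = (9 - (1)·-0.898) / (5) = 1.980
  x2 = (3 - (4)·1.980) / (5) = -0.984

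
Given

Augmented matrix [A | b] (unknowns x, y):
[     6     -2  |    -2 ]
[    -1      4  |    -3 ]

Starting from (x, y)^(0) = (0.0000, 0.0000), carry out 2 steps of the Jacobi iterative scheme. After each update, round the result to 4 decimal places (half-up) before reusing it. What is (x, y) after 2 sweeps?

(-0.5833, -0.8333)

Iteration 1:
  x = (-2 - (-2)·0.0000) / (6) = -0.3333
  y = (-3 - (-1)·0.0000) / (4) = -0.7500
Iteration 2:
  x = (-2 - (-2)·-0.7500) / (6) = -0.5833
  y = (-3 - (-1)·-0.3333) / (4) = -0.8333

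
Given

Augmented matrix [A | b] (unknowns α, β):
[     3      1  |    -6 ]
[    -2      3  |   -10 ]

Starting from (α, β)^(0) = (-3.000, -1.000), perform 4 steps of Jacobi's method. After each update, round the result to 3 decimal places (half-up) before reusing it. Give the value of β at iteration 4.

Iteration 1:
  α = (-6 - (1)·-1.000) / (3) = -1.667
  β = (-10 - (-2)·-3.000) / (3) = -5.333
Iteration 2:
  α = (-6 - (1)·-5.333) / (3) = -0.222
  β = (-10 - (-2)·-1.667) / (3) = -4.445
Iteration 3:
  α = (-6 - (1)·-4.445) / (3) = -0.518
  β = (-10 - (-2)·-0.222) / (3) = -3.481
Iteration 4:
  α = (-6 - (1)·-3.481) / (3) = -0.840
  β = (-10 - (-2)·-0.518) / (3) = -3.679

-3.679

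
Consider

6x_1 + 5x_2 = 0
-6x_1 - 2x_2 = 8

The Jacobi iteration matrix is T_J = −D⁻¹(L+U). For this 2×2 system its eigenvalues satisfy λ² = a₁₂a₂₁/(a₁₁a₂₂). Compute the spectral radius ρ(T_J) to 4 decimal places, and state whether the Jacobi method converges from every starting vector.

a₁₂a₂₁/(a₁₁a₂₂) = (5)·(-6) / ((6)·(-2)) = 2.500000
ρ = √|2.500000| = √2.500000 = 1.5811
ρ > 1, so Jacobi diverges

1.5811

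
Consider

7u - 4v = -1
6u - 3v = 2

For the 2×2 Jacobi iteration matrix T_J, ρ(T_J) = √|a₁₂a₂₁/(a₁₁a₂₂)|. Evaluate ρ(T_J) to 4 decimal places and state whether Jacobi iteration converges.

1.0690

a₁₂a₂₁/(a₁₁a₂₂) = (-4)·(6) / ((7)·(-3)) = 1.142857
ρ = √|1.142857| = √1.142857 = 1.0690
ρ > 1, so Jacobi diverges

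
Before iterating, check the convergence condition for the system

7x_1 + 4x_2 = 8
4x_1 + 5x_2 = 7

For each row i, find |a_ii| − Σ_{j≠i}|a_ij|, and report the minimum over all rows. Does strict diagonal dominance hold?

1

row 1: |7| − (4) = 3
row 2: |5| − (4) = 1
minimum over rows = 1 → strictly diagonally dominant (convergence guaranteed)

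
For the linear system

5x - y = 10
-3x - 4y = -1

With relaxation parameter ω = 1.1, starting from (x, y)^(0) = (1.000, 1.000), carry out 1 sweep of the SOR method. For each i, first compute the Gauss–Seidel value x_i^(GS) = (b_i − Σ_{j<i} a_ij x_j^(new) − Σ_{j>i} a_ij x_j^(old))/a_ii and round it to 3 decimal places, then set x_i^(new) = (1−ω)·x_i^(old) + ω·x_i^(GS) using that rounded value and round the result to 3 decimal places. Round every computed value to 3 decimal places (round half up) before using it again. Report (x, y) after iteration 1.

(2.320, -1.739)

Iteration 1:
  x: GS value = (10 - (-1)·1.000) / (5) = 2.200;  x ← (1−ω)·1.000 + ω·2.200 = 2.320
  y: GS value = (-1 - (-3)·2.320) / (-4) = -1.490;  y ← (1−ω)·1.000 + ω·-1.490 = -1.739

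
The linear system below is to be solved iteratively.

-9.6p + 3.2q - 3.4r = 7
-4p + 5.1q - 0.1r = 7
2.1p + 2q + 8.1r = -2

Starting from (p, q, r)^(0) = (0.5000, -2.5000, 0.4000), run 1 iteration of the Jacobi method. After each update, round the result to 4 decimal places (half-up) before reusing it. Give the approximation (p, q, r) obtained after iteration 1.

(-1.7042, 1.7725, 0.2407)

Iteration 1:
  p = (7 - (3.2)·-2.5000 - (-3.4)·0.4000) / (-9.6) = -1.7042
  q = (7 - (-4)·0.5000 - (-0.1)·0.4000) / (5.1) = 1.7725
  r = (-2 - (2.1)·0.5000 - (2)·-2.5000) / (8.1) = 0.2407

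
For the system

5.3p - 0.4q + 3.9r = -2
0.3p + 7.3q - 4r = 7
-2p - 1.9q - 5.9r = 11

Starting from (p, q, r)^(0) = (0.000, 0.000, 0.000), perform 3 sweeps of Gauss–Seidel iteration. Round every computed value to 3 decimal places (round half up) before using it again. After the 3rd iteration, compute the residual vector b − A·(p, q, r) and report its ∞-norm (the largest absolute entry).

Iteration 1:
  p = (-2 - (-0.4)·0.000 - (3.9)·0.000) / (5.3) = -0.377
  q = (7 - (0.3)·-0.377 - (-4)·0.000) / (7.3) = 0.974
  r = (11 - (-2)·-0.377 - (-1.9)·0.974) / (-5.9) = -2.050
Iteration 2:
  p = (-2 - (-0.4)·0.974 - (3.9)·-2.050) / (5.3) = 1.205
  q = (7 - (0.3)·1.205 - (-4)·-2.050) / (7.3) = -0.214
  r = (11 - (-2)·1.205 - (-1.9)·-0.214) / (-5.9) = -2.204
Iteration 3:
  p = (-2 - (-0.4)·-0.214 - (3.9)·-2.204) / (5.3) = 1.228
  q = (7 - (0.3)·1.228 - (-4)·-2.204) / (7.3) = -0.299
  r = (11 - (-2)·1.228 - (-1.9)·-0.299) / (-5.9) = -2.184
Residual b − A·x = (-0.110, 0.078, 0.002); ∞-norm = 0.110

0.110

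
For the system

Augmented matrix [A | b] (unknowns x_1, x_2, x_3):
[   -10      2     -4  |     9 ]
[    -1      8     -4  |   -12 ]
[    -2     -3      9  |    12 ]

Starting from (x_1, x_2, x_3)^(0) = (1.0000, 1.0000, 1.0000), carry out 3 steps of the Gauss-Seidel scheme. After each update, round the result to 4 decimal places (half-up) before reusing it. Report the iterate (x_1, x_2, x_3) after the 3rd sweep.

Iteration 1:
  x_1 = (9 - (2)·1.0000 - (-4)·1.0000) / (-10) = -1.1000
  x_2 = (-12 - (-1)·-1.1000 - (-4)·1.0000) / (8) = -1.1375
  x_3 = (12 - (-2)·-1.1000 - (-3)·-1.1375) / (9) = 0.7097
Iteration 2:
  x_1 = (9 - (2)·-1.1375 - (-4)·0.7097) / (-10) = -1.4114
  x_2 = (-12 - (-1)·-1.4114 - (-4)·0.7097) / (8) = -1.3216
  x_3 = (12 - (-2)·-1.4114 - (-3)·-1.3216) / (9) = 0.5792
Iteration 3:
  x_1 = (9 - (2)·-1.3216 - (-4)·0.5792) / (-10) = -1.3960
  x_2 = (-12 - (-1)·-1.3960 - (-4)·0.5792) / (8) = -1.3849
  x_3 = (12 - (-2)·-1.3960 - (-3)·-1.3849) / (9) = 0.5615

(-1.3960, -1.3849, 0.5615)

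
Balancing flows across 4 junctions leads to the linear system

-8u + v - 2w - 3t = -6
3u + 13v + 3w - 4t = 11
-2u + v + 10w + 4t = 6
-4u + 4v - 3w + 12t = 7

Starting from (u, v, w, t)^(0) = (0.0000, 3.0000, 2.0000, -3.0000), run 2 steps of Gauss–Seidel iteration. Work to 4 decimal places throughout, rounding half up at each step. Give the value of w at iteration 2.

Iteration 1:
  u = (-6 - (1)·3.0000 - (-2)·2.0000 - (-3)·-3.0000) / (-8) = 1.7500
  v = (11 - (3)·1.7500 - (3)·2.0000 - (-4)·-3.0000) / (13) = -0.9423
  w = (6 - (-2)·1.7500 - (1)·-0.9423 - (4)·-3.0000) / (10) = 2.2442
  t = (7 - (-4)·1.7500 - (4)·-0.9423 - (-3)·2.2442) / (12) = 2.0418
Iteration 2:
  u = (-6 - (1)·-0.9423 - (-2)·2.2442 - (-3)·2.0418) / (-8) = -0.6945
  v = (11 - (3)·-0.6945 - (3)·2.2442 - (-4)·2.0418) / (13) = 1.1168
  w = (6 - (-2)·-0.6945 - (1)·1.1168 - (4)·2.0418) / (10) = -0.4673
  t = (7 - (-4)·-0.6945 - (4)·1.1168 - (-3)·-0.4673) / (12) = -0.1373

-0.4673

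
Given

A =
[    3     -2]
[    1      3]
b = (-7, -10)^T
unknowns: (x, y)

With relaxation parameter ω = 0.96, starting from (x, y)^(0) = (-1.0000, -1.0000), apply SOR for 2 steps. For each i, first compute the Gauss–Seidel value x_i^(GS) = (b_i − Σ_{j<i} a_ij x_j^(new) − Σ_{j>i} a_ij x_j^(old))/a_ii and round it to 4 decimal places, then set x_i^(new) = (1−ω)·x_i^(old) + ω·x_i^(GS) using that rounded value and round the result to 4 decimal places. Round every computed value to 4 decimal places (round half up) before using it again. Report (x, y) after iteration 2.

Iteration 1:
  x: GS value = (-7 - (-2)·-1.0000) / (3) = -3.0000;  x ← (1−ω)·-1.0000 + ω·-3.0000 = -2.9200
  y: GS value = (-10 - (1)·-2.9200) / (3) = -2.3600;  y ← (1−ω)·-1.0000 + ω·-2.3600 = -2.3056
Iteration 2:
  x: GS value = (-7 - (-2)·-2.3056) / (3) = -3.8704;  x ← (1−ω)·-2.9200 + ω·-3.8704 = -3.8324
  y: GS value = (-10 - (1)·-3.8324) / (3) = -2.0559;  y ← (1−ω)·-2.3056 + ω·-2.0559 = -2.0659

(-3.8324, -2.0659)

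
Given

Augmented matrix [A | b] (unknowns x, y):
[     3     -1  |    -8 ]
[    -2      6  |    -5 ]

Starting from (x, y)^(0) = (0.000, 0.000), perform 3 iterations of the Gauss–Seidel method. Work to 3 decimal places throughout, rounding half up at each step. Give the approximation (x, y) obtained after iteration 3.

(-3.305, -1.935)

Iteration 1:
  x = (-8 - (-1)·0.000) / (3) = -2.667
  y = (-5 - (-2)·-2.667) / (6) = -1.722
Iteration 2:
  x = (-8 - (-1)·-1.722) / (3) = -3.241
  y = (-5 - (-2)·-3.241) / (6) = -1.914
Iteration 3:
  x = (-8 - (-1)·-1.914) / (3) = -3.305
  y = (-5 - (-2)·-3.305) / (6) = -1.935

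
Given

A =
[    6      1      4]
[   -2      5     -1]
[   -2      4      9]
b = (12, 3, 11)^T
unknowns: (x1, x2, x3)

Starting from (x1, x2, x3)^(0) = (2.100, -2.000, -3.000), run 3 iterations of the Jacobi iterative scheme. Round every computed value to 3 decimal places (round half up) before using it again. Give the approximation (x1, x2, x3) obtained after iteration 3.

(0.317, 1.019, -0.013)

Iteration 1:
  x1 = (12 - (1)·-2.000 - (4)·-3.000) / (6) = 4.333
  x2 = (3 - (-2)·2.100 - (-1)·-3.000) / (5) = 0.840
  x3 = (11 - (-2)·2.100 - (4)·-2.000) / (9) = 2.578
Iteration 2:
  x1 = (12 - (1)·0.840 - (4)·2.578) / (6) = 0.141
  x2 = (3 - (-2)·4.333 - (-1)·2.578) / (5) = 2.849
  x3 = (11 - (-2)·4.333 - (4)·0.840) / (9) = 1.812
Iteration 3:
  x1 = (12 - (1)·2.849 - (4)·1.812) / (6) = 0.317
  x2 = (3 - (-2)·0.141 - (-1)·1.812) / (5) = 1.019
  x3 = (11 - (-2)·0.141 - (4)·2.849) / (9) = -0.013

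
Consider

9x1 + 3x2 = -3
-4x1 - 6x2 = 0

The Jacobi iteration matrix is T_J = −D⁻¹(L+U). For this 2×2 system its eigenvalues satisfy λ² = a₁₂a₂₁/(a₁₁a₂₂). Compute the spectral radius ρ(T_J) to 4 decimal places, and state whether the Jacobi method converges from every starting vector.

a₁₂a₂₁/(a₁₁a₂₂) = (3)·(-4) / ((9)·(-6)) = 0.222222
ρ = √|0.222222| = √0.222222 = 0.4714
ρ < 1, so Jacobi converges

0.4714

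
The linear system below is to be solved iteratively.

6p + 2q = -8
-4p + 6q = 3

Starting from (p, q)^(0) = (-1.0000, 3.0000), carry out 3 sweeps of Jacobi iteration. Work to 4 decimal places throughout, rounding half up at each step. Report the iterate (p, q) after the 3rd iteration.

(-0.9815, -0.3519)

Iteration 1:
  p = (-8 - (2)·3.0000) / (6) = -2.3333
  q = (3 - (-4)·-1.0000) / (6) = -0.1667
Iteration 2:
  p = (-8 - (2)·-0.1667) / (6) = -1.2778
  q = (3 - (-4)·-2.3333) / (6) = -1.0555
Iteration 3:
  p = (-8 - (2)·-1.0555) / (6) = -0.9815
  q = (3 - (-4)·-1.2778) / (6) = -0.3519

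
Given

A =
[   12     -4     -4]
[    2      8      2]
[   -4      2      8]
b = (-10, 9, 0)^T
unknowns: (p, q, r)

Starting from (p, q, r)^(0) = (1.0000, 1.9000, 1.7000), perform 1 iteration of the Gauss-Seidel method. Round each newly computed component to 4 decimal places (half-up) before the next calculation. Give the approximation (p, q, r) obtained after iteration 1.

Iteration 1:
  p = (-10 - (-4)·1.9000 - (-4)·1.7000) / (12) = 0.3667
  q = (9 - (2)·0.3667 - (2)·1.7000) / (8) = 0.6083
  r = (0 - (-4)·0.3667 - (2)·0.6083) / (8) = 0.0313

(0.3667, 0.6083, 0.0313)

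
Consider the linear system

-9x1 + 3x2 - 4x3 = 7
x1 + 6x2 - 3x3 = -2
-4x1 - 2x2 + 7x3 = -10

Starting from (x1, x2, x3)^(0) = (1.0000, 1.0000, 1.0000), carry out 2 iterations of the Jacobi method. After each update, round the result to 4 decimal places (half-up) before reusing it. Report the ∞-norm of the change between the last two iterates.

1.3651

Iteration 1:
  x1 = (7 - (3)·1.0000 - (-4)·1.0000) / (-9) = -0.8889
  x2 = (-2 - (1)·1.0000 - (-3)·1.0000) / (6) = 0.0000
  x3 = (-10 - (-4)·1.0000 - (-2)·1.0000) / (7) = -0.5714
Iteration 2:
  x1 = (7 - (3)·0.0000 - (-4)·-0.5714) / (-9) = -0.5238
  x2 = (-2 - (1)·-0.8889 - (-3)·-0.5714) / (6) = -0.4709
  x3 = (-10 - (-4)·-0.8889 - (-2)·0.0000) / (7) = -1.9365
Change: (0.3651, -0.4709, -1.3651) → max |·| = 1.3651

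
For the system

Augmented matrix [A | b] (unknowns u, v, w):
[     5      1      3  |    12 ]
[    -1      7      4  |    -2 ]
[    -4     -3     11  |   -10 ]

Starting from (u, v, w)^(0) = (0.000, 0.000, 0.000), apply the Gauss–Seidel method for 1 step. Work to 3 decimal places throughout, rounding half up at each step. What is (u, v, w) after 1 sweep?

(2.400, 0.057, -0.021)

Iteration 1:
  u = (12 - (1)·0.000 - (3)·0.000) / (5) = 2.400
  v = (-2 - (-1)·2.400 - (4)·0.000) / (7) = 0.057
  w = (-10 - (-4)·2.400 - (-3)·0.057) / (11) = -0.021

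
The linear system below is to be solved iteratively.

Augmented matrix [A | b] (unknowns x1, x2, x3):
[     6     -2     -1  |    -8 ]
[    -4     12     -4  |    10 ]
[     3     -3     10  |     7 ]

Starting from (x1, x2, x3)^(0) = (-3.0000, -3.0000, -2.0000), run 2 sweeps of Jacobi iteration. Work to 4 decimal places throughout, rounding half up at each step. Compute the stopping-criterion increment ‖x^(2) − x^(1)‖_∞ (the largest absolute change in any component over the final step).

1.1723

Iteration 1:
  x1 = (-8 - (-2)·-3.0000 - (-1)·-2.0000) / (6) = -2.6667
  x2 = (10 - (-4)·-3.0000 - (-4)·-2.0000) / (12) = -0.8333
  x3 = (7 - (3)·-3.0000 - (-3)·-3.0000) / (10) = 0.7000
Iteration 2:
  x1 = (-8 - (-2)·-0.8333 - (-1)·0.7000) / (6) = -1.4944
  x2 = (10 - (-4)·-2.6667 - (-4)·0.7000) / (12) = 0.1778
  x3 = (7 - (3)·-2.6667 - (-3)·-0.8333) / (10) = 1.2500
Change: (1.1723, 1.0111, 0.5500) → max |·| = 1.1723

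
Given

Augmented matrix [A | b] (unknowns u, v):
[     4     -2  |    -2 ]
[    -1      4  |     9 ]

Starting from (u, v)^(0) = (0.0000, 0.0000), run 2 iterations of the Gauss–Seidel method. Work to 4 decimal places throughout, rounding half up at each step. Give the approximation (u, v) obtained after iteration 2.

Iteration 1:
  u = (-2 - (-2)·0.0000) / (4) = -0.5000
  v = (9 - (-1)·-0.5000) / (4) = 2.1250
Iteration 2:
  u = (-2 - (-2)·2.1250) / (4) = 0.5625
  v = (9 - (-1)·0.5625) / (4) = 2.3906

(0.5625, 2.3906)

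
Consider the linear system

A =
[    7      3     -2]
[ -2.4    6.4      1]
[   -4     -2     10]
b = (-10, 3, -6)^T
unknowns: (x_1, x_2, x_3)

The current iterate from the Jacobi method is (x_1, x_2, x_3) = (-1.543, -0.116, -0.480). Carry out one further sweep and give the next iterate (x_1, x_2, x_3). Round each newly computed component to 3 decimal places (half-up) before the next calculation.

One sweep:
  x_1 = (-10 - (3)·-0.116 - (-2)·-0.480) / (7) = -1.516
  x_2 = (3 - (-2.4)·-1.543 - (1)·-0.480) / (6.4) = -0.035
  x_3 = (-6 - (-4)·-1.543 - (-2)·-0.116) / (10) = -1.240

(-1.516, -0.035, -1.240)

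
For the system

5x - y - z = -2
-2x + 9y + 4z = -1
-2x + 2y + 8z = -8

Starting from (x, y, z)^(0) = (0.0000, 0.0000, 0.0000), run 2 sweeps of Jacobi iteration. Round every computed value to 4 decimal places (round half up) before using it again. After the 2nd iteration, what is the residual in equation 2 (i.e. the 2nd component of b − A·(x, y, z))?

Iteration 1:
  x = (-2 - (-1)·0.0000 - (-1)·0.0000) / (5) = -0.4000
  y = (-1 - (-2)·0.0000 - (4)·0.0000) / (9) = -0.1111
  z = (-8 - (-2)·0.0000 - (2)·0.0000) / (8) = -1.0000
Iteration 2:
  x = (-2 - (-1)·-0.1111 - (-1)·-1.0000) / (5) = -0.6222
  y = (-1 - (-2)·-0.4000 - (4)·-1.0000) / (9) = 0.2444
  z = (-8 - (-2)·-0.4000 - (2)·-0.1111) / (8) = -1.0722
Residual b − A·x = (0.2832, -0.1552, -1.1556)

-0.1552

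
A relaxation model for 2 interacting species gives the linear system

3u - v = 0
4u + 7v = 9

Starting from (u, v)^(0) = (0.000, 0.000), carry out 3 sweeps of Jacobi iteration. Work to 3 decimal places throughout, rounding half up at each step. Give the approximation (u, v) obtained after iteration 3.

Iteration 1:
  u = (0 - (-1)·0.000) / (3) = 0.000
  v = (9 - (4)·0.000) / (7) = 1.286
Iteration 2:
  u = (0 - (-1)·1.286) / (3) = 0.429
  v = (9 - (4)·0.000) / (7) = 1.286
Iteration 3:
  u = (0 - (-1)·1.286) / (3) = 0.429
  v = (9 - (4)·0.429) / (7) = 1.041

(0.429, 1.041)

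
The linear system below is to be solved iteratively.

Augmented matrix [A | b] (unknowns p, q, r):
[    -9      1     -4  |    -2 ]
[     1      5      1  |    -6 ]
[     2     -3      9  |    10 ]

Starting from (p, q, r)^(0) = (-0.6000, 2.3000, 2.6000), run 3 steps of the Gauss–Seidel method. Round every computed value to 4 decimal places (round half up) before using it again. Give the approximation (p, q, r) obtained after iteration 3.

(-0.2515, -1.2983, 0.7342)

Iteration 1:
  p = (-2 - (1)·2.3000 - (-4)·2.6000) / (-9) = -0.6778
  q = (-6 - (1)·-0.6778 - (1)·2.6000) / (5) = -1.5844
  r = (10 - (2)·-0.6778 - (-3)·-1.5844) / (9) = 0.7336
Iteration 2:
  p = (-2 - (1)·-1.5844 - (-4)·0.7336) / (-9) = -0.2799
  q = (-6 - (1)·-0.2799 - (1)·0.7336) / (5) = -1.2907
  r = (10 - (2)·-0.2799 - (-3)·-1.2907) / (9) = 0.7431
Iteration 3:
  p = (-2 - (1)·-1.2907 - (-4)·0.7431) / (-9) = -0.2515
  q = (-6 - (1)·-0.2515 - (1)·0.7431) / (5) = -1.2983
  r = (10 - (2)·-0.2515 - (-3)·-1.2983) / (9) = 0.7342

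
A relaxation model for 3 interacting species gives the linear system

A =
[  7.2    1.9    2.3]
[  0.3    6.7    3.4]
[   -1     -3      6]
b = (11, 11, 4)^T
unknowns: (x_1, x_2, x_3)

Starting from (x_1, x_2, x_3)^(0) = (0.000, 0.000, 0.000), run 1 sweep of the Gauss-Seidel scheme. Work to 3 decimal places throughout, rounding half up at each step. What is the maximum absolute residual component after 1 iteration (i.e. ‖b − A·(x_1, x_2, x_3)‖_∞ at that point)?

6.919

Iteration 1:
  x_1 = (11 - (1.9)·0.000 - (2.3)·0.000) / (7.2) = 1.528
  x_2 = (11 - (0.3)·1.528 - (3.4)·0.000) / (6.7) = 1.573
  x_3 = (4 - (-1)·1.528 - (-3)·1.573) / (6) = 1.708
Residual b − A·x = (-6.919, -5.805, -0.001); ∞-norm = 6.919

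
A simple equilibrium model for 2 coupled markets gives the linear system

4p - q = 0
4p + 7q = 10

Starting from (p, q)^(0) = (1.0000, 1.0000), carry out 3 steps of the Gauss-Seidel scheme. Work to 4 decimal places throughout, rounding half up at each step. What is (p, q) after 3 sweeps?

(0.3112, 1.2507)

Iteration 1:
  p = (0 - (-1)·1.0000) / (4) = 0.2500
  q = (10 - (4)·0.2500) / (7) = 1.2857
Iteration 2:
  p = (0 - (-1)·1.2857) / (4) = 0.3214
  q = (10 - (4)·0.3214) / (7) = 1.2449
Iteration 3:
  p = (0 - (-1)·1.2449) / (4) = 0.3112
  q = (10 - (4)·0.3112) / (7) = 1.2507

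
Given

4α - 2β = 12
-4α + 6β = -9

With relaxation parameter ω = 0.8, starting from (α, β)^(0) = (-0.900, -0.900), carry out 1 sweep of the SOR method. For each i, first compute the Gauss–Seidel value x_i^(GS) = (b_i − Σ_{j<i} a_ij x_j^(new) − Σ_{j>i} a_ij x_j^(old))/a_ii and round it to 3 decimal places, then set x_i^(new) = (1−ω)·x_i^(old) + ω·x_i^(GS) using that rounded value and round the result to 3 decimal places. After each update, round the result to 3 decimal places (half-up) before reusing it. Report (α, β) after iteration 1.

Iteration 1:
  α: GS value = (12 - (-2)·-0.900) / (4) = 2.550;  α ← (1−ω)·-0.900 + ω·2.550 = 1.860
  β: GS value = (-9 - (-4)·1.860) / (6) = -0.260;  β ← (1−ω)·-0.900 + ω·-0.260 = -0.388

(1.860, -0.388)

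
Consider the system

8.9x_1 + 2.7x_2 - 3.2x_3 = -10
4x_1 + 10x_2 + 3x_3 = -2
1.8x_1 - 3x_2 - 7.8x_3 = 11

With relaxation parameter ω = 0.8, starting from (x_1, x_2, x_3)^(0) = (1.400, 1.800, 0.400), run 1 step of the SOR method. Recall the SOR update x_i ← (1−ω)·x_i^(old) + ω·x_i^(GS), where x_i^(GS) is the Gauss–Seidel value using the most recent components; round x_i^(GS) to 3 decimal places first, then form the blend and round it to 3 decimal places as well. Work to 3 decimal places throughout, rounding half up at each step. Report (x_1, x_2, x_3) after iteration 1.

Iteration 1:
  x_1: GS value = (-10 - (2.7)·1.800 - (-3.2)·0.400) / (8.9) = -1.526;  x_1 ← (1−ω)·1.400 + ω·-1.526 = -0.941
  x_2: GS value = (-2 - (4)·-0.941 - (3)·0.400) / (10) = 0.056;  x_2 ← (1−ω)·1.800 + ω·0.056 = 0.405
  x_3: GS value = (11 - (1.8)·-0.941 - (-3)·0.405) / (-7.8) = -1.783;  x_3 ← (1−ω)·0.400 + ω·-1.783 = -1.346

(-0.941, 0.405, -1.346)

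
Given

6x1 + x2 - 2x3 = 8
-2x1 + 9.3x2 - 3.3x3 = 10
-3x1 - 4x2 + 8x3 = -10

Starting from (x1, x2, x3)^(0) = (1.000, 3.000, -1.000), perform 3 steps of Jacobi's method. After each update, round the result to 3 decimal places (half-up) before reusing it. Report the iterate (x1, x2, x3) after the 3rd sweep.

Iteration 1:
  x1 = (8 - (1)·3.000 - (-2)·-1.000) / (6) = 0.500
  x2 = (10 - (-2)·1.000 - (-3.3)·-1.000) / (9.3) = 0.935
  x3 = (-10 - (-3)·1.000 - (-4)·3.000) / (8) = 0.625
Iteration 2:
  x1 = (8 - (1)·0.935 - (-2)·0.625) / (6) = 1.386
  x2 = (10 - (-2)·0.500 - (-3.3)·0.625) / (9.3) = 1.405
  x3 = (-10 - (-3)·0.500 - (-4)·0.935) / (8) = -0.595
Iteration 3:
  x1 = (8 - (1)·1.405 - (-2)·-0.595) / (6) = 0.901
  x2 = (10 - (-2)·1.386 - (-3.3)·-0.595) / (9.3) = 1.162
  x3 = (-10 - (-3)·1.386 - (-4)·1.405) / (8) = -0.028

(0.901, 1.162, -0.028)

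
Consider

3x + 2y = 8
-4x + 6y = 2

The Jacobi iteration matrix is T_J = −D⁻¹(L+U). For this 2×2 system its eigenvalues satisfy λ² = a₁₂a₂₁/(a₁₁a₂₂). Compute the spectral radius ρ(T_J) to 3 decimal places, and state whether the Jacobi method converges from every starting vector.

a₁₂a₂₁/(a₁₁a₂₂) = (2)·(-4) / ((3)·(6)) = -0.444444
ρ = √|-0.444444| = √0.444444 = 0.667
ρ < 1, so Jacobi converges

0.667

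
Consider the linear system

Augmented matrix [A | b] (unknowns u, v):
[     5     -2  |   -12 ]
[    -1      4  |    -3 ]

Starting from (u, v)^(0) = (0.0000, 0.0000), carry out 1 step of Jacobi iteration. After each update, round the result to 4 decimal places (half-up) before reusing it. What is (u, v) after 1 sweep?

Iteration 1:
  u = (-12 - (-2)·0.0000) / (5) = -2.4000
  v = (-3 - (-1)·0.0000) / (4) = -0.7500

(-2.4000, -0.7500)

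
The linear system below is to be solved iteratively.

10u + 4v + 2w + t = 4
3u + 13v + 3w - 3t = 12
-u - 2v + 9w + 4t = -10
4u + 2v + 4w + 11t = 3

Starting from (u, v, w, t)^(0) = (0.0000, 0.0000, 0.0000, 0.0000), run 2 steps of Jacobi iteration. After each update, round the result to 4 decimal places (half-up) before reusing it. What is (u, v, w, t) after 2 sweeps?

Iteration 1:
  u = (4 - (4)·0.0000 - (2)·0.0000 - (1)·0.0000) / (10) = 0.4000
  v = (12 - (3)·0.0000 - (3)·0.0000 - (-3)·0.0000) / (13) = 0.9231
  w = (-10 - (-1)·0.0000 - (-2)·0.0000 - (4)·0.0000) / (9) = -1.1111
  t = (3 - (4)·0.0000 - (2)·0.0000 - (4)·0.0000) / (11) = 0.2727
Iteration 2:
  u = (4 - (4)·0.9231 - (2)·-1.1111 - (1)·0.2727) / (10) = 0.2257
  v = (12 - (3)·0.4000 - (3)·-1.1111 - (-3)·0.2727) / (13) = 1.1501
  w = (-10 - (-1)·0.4000 - (-2)·0.9231 - (4)·0.2727) / (9) = -0.9827
  t = (3 - (4)·0.4000 - (2)·0.9231 - (4)·-1.1111) / (11) = 0.3635

(0.2257, 1.1501, -0.9827, 0.3635)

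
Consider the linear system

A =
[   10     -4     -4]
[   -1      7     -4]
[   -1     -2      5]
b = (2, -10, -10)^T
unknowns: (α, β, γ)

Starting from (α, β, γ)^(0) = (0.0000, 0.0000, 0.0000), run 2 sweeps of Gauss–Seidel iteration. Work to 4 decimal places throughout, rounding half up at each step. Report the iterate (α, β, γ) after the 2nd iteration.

(-1.3680, -3.0640, -3.4992)

Iteration 1:
  α = (2 - (-4)·0.0000 - (-4)·0.0000) / (10) = 0.2000
  β = (-10 - (-1)·0.2000 - (-4)·0.0000) / (7) = -1.4000
  γ = (-10 - (-1)·0.2000 - (-2)·-1.4000) / (5) = -2.5200
Iteration 2:
  α = (2 - (-4)·-1.4000 - (-4)·-2.5200) / (10) = -1.3680
  β = (-10 - (-1)·-1.3680 - (-4)·-2.5200) / (7) = -3.0640
  γ = (-10 - (-1)·-1.3680 - (-2)·-3.0640) / (5) = -3.4992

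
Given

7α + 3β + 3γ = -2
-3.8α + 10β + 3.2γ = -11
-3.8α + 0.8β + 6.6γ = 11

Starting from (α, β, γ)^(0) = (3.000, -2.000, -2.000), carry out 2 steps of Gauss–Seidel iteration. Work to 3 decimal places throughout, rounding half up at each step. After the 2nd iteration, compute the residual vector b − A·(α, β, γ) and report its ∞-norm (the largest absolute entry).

11.456

Iteration 1:
  α = (-2 - (3)·-2.000 - (3)·-2.000) / (7) = 1.429
  β = (-11 - (-3.8)·1.429 - (3.2)·-2.000) / (10) = 0.083
  γ = (11 - (-3.8)·1.429 - (0.8)·0.083) / (6.6) = 2.479
Iteration 2:
  α = (-2 - (3)·0.083 - (3)·2.479) / (7) = -1.384
  β = (-11 - (-3.8)·-1.384 - (3.2)·2.479) / (10) = -2.419
  γ = (11 - (-3.8)·-1.384 - (0.8)·-2.419) / (6.6) = 1.163
Residual b − A·x = (11.456, 4.209, 0.000); ∞-norm = 11.456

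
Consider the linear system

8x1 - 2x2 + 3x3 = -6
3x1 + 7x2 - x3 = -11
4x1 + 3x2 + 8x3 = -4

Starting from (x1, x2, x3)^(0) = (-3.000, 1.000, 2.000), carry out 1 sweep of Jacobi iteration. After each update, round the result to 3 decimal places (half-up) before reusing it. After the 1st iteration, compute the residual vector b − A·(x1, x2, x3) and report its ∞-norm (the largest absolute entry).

6.625

Iteration 1:
  x1 = (-6 - (-2)·1.000 - (3)·2.000) / (8) = -1.250
  x2 = (-11 - (3)·-3.000 - (-1)·2.000) / (7) = 0.000
  x3 = (-4 - (4)·-3.000 - (3)·1.000) / (8) = 0.625
Residual b − A·x = (2.125, -6.625, -4.000); ∞-norm = 6.625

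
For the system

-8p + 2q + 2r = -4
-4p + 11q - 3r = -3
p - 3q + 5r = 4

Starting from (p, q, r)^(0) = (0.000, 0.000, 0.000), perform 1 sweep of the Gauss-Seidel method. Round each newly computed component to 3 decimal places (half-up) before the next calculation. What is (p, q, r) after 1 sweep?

Iteration 1:
  p = (-4 - (2)·0.000 - (2)·0.000) / (-8) = 0.500
  q = (-3 - (-4)·0.500 - (-3)·0.000) / (11) = -0.091
  r = (4 - (1)·0.500 - (-3)·-0.091) / (5) = 0.645

(0.500, -0.091, 0.645)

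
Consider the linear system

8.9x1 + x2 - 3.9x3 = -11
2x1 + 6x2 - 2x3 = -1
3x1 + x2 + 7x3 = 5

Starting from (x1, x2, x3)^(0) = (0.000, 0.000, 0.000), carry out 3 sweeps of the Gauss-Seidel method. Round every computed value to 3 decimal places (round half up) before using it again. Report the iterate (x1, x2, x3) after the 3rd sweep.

(-0.869, 0.443, 1.023)

Iteration 1:
  x1 = (-11 - (1)·0.000 - (-3.9)·0.000) / (8.9) = -1.236
  x2 = (-1 - (2)·-1.236 - (-2)·0.000) / (6) = 0.245
  x3 = (5 - (3)·-1.236 - (1)·0.245) / (7) = 1.209
Iteration 2:
  x1 = (-11 - (1)·0.245 - (-3.9)·1.209) / (8.9) = -0.734
  x2 = (-1 - (2)·-0.734 - (-2)·1.209) / (6) = 0.481
  x3 = (5 - (3)·-0.734 - (1)·0.481) / (7) = 0.960
Iteration 3:
  x1 = (-11 - (1)·0.481 - (-3.9)·0.960) / (8.9) = -0.869
  x2 = (-1 - (2)·-0.869 - (-2)·0.960) / (6) = 0.443
  x3 = (5 - (3)·-0.869 - (1)·0.443) / (7) = 1.023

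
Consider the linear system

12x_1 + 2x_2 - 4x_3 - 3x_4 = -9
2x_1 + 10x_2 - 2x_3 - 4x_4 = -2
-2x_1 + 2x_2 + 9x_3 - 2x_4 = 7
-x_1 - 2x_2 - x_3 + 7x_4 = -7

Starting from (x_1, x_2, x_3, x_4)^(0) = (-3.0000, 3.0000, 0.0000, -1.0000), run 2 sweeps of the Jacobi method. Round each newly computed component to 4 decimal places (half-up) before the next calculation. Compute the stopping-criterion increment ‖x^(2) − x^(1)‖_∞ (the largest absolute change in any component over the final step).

1.0953

Iteration 1:
  x_1 = (-9 - (2)·3.0000 - (-4)·0.0000 - (-3)·-1.0000) / (12) = -1.5000
  x_2 = (-2 - (2)·-3.0000 - (-2)·0.0000 - (-4)·-1.0000) / (10) = 0.0000
  x_3 = (7 - (-2)·-3.0000 - (2)·3.0000 - (-2)·-1.0000) / (9) = -0.7778
  x_4 = (-7 - (-1)·-3.0000 - (-2)·3.0000 - (-1)·0.0000) / (7) = -0.5714
Iteration 2:
  x_1 = (-9 - (2)·0.0000 - (-4)·-0.7778 - (-3)·-0.5714) / (12) = -1.1521
  x_2 = (-2 - (2)·-1.5000 - (-2)·-0.7778 - (-4)·-0.5714) / (10) = -0.2841
  x_3 = (7 - (-2)·-1.5000 - (2)·0.0000 - (-2)·-0.5714) / (9) = 0.3175
  x_4 = (-7 - (-1)·-1.5000 - (-2)·0.0000 - (-1)·-0.7778) / (7) = -1.3254
Change: (0.3479, -0.2841, 1.0953, -0.7540) → max |·| = 1.0953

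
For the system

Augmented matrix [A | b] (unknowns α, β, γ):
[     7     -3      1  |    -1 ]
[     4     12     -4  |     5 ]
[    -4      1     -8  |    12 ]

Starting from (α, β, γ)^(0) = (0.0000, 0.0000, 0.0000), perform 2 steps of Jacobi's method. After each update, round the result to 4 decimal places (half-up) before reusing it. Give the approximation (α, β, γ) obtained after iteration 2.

Iteration 1:
  α = (-1 - (-3)·0.0000 - (1)·0.0000) / (7) = -0.1429
  β = (5 - (4)·0.0000 - (-4)·0.0000) / (12) = 0.4167
  γ = (12 - (-4)·0.0000 - (1)·0.0000) / (-8) = -1.5000
Iteration 2:
  α = (-1 - (-3)·0.4167 - (1)·-1.5000) / (7) = 0.2500
  β = (5 - (4)·-0.1429 - (-4)·-1.5000) / (12) = -0.0357
  γ = (12 - (-4)·-0.1429 - (1)·0.4167) / (-8) = -1.3765

(0.2500, -0.0357, -1.3765)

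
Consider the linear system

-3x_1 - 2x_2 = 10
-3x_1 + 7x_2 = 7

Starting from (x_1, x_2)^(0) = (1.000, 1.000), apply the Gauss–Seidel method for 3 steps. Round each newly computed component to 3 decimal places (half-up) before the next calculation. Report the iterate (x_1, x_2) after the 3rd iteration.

(-3.184, -0.365)

Iteration 1:
  x_1 = (10 - (-2)·1.000) / (-3) = -4.000
  x_2 = (7 - (-3)·-4.000) / (7) = -0.714
Iteration 2:
  x_1 = (10 - (-2)·-0.714) / (-3) = -2.857
  x_2 = (7 - (-3)·-2.857) / (7) = -0.224
Iteration 3:
  x_1 = (10 - (-2)·-0.224) / (-3) = -3.184
  x_2 = (7 - (-3)·-3.184) / (7) = -0.365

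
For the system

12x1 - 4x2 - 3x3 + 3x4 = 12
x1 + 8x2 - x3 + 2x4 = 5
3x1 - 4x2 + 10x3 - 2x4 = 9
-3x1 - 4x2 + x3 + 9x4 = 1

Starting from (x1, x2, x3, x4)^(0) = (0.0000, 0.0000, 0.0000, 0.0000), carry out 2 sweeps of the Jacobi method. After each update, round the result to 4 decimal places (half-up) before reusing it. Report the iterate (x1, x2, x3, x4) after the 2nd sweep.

Iteration 1:
  x1 = (12 - (-4)·0.0000 - (-3)·0.0000 - (3)·0.0000) / (12) = 1.0000
  x2 = (5 - (1)·0.0000 - (-1)·0.0000 - (2)·0.0000) / (8) = 0.6250
  x3 = (9 - (3)·0.0000 - (-4)·0.0000 - (-2)·0.0000) / (10) = 0.9000
  x4 = (1 - (-3)·0.0000 - (-4)·0.0000 - (1)·0.0000) / (9) = 0.1111
Iteration 2:
  x1 = (12 - (-4)·0.6250 - (-3)·0.9000 - (3)·0.1111) / (12) = 1.4056
  x2 = (5 - (1)·1.0000 - (-1)·0.9000 - (2)·0.1111) / (8) = 0.5847
  x3 = (9 - (3)·1.0000 - (-4)·0.6250 - (-2)·0.1111) / (10) = 0.8722
  x4 = (1 - (-3)·1.0000 - (-4)·0.6250 - (1)·0.9000) / (9) = 0.6222

(1.4056, 0.5847, 0.8722, 0.6222)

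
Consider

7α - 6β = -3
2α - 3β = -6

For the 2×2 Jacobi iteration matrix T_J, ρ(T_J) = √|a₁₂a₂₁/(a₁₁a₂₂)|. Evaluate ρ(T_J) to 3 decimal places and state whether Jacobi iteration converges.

a₁₂a₂₁/(a₁₁a₂₂) = (-6)·(2) / ((7)·(-3)) = 0.571429
ρ = √|0.571429| = √0.571429 = 0.756
ρ < 1, so Jacobi converges

0.756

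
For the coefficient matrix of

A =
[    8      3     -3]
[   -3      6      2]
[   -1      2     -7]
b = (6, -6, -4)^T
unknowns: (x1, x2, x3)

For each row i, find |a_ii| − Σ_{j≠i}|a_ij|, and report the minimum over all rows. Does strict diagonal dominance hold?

row 1: |8| − (3+3) = 2
row 2: |6| − (3+2) = 1
row 3: |-7| − (1+2) = 4
minimum over rows = 1 → strictly diagonally dominant (convergence guaranteed)

1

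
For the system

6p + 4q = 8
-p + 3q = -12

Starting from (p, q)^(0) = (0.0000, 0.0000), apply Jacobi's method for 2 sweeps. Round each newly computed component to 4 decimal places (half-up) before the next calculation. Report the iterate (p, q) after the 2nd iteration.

Iteration 1:
  p = (8 - (4)·0.0000) / (6) = 1.3333
  q = (-12 - (-1)·0.0000) / (3) = -4.0000
Iteration 2:
  p = (8 - (4)·-4.0000) / (6) = 4.0000
  q = (-12 - (-1)·1.3333) / (3) = -3.5556

(4.0000, -3.5556)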